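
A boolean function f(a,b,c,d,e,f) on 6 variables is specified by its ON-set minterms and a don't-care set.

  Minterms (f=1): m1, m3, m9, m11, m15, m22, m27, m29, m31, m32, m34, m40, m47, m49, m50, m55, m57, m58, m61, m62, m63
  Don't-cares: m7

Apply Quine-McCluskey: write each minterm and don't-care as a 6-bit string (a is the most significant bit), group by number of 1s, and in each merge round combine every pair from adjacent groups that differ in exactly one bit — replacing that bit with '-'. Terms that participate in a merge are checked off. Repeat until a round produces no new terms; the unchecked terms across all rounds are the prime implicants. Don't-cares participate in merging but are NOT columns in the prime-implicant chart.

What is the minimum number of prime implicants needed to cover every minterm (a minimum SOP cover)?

[col 0] 000001*, 000011*, 000111*, 001001*, 001011*, 001111*, 010110, 011011*, 011101*, 011111*, 100000*, 100010*, 101000*, 101111*, 110001*, 110010*, 110111*, 111001*, 111010*, 111101*, 111110*, 111111*
[col 1] -01111*, -11101*, -11111*, 0-1011*, 0-1111*, 00-001*, 00-011*, 00-111*, 000-11*, 0000-1*, 001-11*, 0010-1*, 011-11*, 0111-1*, 1-0010, 1-1111*, 10-000, 1000-0, 11-001, 11-010, 11-111, 111-01, 111-10, 1111-1*, 11111-
[col 2] --1111, -111-1, 0-1-11, 00--11, 00-0-1
Prime implicants: --1111, -111-1, 0-1-11, 00--11, 00-0-1, 010110, 1-0010, 10-000, 1000-0, 11-001, 11-010, 11-111, 111-01, 111-10, 11111-
PI chart (minterm → PIs covering it):
  1 | 00-0-1  (sole → essential)
  3 | 00--11,00-0-1
  9 | 00-0-1  (sole → essential)
  11 | 0-1-11,00--11,00-0-1
  15 | --1111,0-1-11,00--11
  22 | 010110  (sole → essential)
  27 | 0-1-11  (sole → essential)
  29 | -111-1  (sole → essential)
  31 | --1111,-111-1,0-1-11
  32 | 10-000,1000-0
  34 | 1-0010,1000-0
  40 | 10-000  (sole → essential)
  47 | --1111  (sole → essential)
  49 | 11-001  (sole → essential)
  50 | 1-0010,11-010
  55 | 11-111  (sole → essential)
  57 | 11-001,111-01
  58 | 11-010,111-10
  61 | -111-1,111-01
  62 | 111-10,11111-
  63 | --1111,-111-1,11-111,11111-
Essential prime implicants: --1111, -111-1, 0-1-11, 00-0-1, 010110, 10-000, 11-001, 11-111
Petrick residual → 1-0010, 111-10
Minimum SOP uses 10 PIs: cdef + bcdf + a'cef + a'b'd'f + a'bc'def' + ac'd'ef' + ab'd'e'f' + abd'e'f + abdef + abcef'

10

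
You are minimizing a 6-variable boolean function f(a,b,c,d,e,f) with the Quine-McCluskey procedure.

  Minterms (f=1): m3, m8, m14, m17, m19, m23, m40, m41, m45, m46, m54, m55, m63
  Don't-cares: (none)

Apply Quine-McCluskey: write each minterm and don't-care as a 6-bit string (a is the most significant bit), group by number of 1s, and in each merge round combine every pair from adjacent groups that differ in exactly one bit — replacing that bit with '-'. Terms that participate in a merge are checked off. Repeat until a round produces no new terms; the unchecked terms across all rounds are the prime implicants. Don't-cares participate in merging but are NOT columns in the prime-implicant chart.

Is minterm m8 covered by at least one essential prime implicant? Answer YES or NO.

YES

[col 0] 000011*, 001000*, 001110*, 010001*, 010011*, 010111*, 101000*, 101001*, 101101*, 101110*, 110110*, 110111*, 111111*
[col 1] -01000, -01110, -10111, 0-0011, 010-11, 0100-1, 101-01, 10100-, 11-111, 11011-
Prime implicants: -01000, -01110, -10111, 0-0011, 010-11, 0100-1, 101-01, 10100-, 11-111, 11011-
PI chart (minterm → PIs covering it):
  3 | 0-0011  (sole → essential)
  8 | -01000  (sole → essential)
  14 | -01110  (sole → essential)
  17 | 0100-1  (sole → essential)
  19 | 0-0011,010-11,0100-1
  23 | -10111,010-11
  40 | -01000,10100-
  41 | 101-01,10100-
  45 | 101-01  (sole → essential)
  46 | -01110  (sole → essential)
  54 | 11011-  (sole → essential)
  55 | -10111,11-111,11011-
  63 | 11-111  (sole → essential)
Essential prime implicants: -01000, -01110, 0-0011, 0100-1, 101-01, 11-111, 11011-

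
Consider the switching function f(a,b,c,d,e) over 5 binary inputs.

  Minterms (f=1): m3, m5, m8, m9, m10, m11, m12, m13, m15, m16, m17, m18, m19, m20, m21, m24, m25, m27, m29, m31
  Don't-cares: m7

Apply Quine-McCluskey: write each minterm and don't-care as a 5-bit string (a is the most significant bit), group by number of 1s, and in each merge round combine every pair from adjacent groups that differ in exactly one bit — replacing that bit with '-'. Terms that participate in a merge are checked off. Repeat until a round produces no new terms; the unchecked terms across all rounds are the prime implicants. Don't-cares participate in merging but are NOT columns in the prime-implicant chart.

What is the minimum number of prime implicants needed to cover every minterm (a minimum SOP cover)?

size-2^0 implicants → 00011(✓)  00101(✓)  00111(✓)  01000(✓)  01001(✓)  01010(✓)  01011(✓)  01100(✓)  01101(✓)  01111(✓)  10000(✓)  10001(✓)  10010(✓)  10011(✓)  10100(✓)  10101(✓)  11000(✓)  11001(✓)  11011(✓)  11101(✓)  11111(✓)
size-2^1 implicants → -0011(✓)  -0101(✓)  -1000(✓)  -1001(✓)  -1011(✓)  -1101(✓)  -1111(✓)  0-011(✓)  0-101(✓)  0-111(✓)  00-11(✓)  001-1(✓)  01-00(✓)  01-01(✓)  01-11(✓)  010-0(✓)  010-1(✓)  0100-(✓)  0101-(✓)  011-1(✓)  0110-(✓)  1-000(✓)  1-001(✓)  1-011(✓)  1-101(✓)  10-00(✓)  10-01(✓)  100-0(✓)  100-1(✓)  1000-(✓)  1001-(✓)  1010-(✓)  11-01(✓)  11-11(✓)  110-1(✓)  1100-(✓)  111-1(✓)
size-2^2 implicants → --011  --101  -1-01(✓)  -1-11(✓)  -10-1(✓)  -100-  -11-1(✓)  0--11  0-1-1  01--1(✓)  01-0-  010--  1--01  1-0-1  1-00-  10-0-  100--  11--1(✓)
size-2^3 implicants → -1--1
Unchecked terms (primes): --011, --101, -1--1, -100-, 0--11, 0-1-1, 01-0-, 010--, 1--01, 1-0-1, 1-00-, 10-0-, 100--
Minterm coverage:
  m3 ⊆ --011,0--11
  m5 ⊆ --101,0-1-1
  m8 ⊆ -100-,01-0-,010--
  m9 ⊆ -1--1,-100-,01-0-,010--
  m10 ⊆ 010-- [E]
  m11 ⊆ --011,-1--1,0--11,010--
  m12 ⊆ 01-0- [E]
  m13 ⊆ --101,-1--1,0-1-1,01-0-
  m15 ⊆ -1--1,0--11,0-1-1
  m16 ⊆ 1-00-,10-0-,100--
  m17 ⊆ 1--01,1-0-1,1-00-,10-0-,100--
  m18 ⊆ 100-- [E]
  m19 ⊆ --011,1-0-1,100--
  m20 ⊆ 10-0- [E]
  m21 ⊆ --101,1--01,10-0-
  m24 ⊆ -100-,1-00-
  m25 ⊆ -1--1,-100-,1--01,1-0-1,1-00-
  m27 ⊆ --011,-1--1,1-0-1
  m29 ⊆ --101,-1--1,1--01
  m31 ⊆ -1--1 [E]
E = {-1--1, 01-0-, 010--, 10-0-, 100--}
Petrick residual → --011, --101, -100-
Cover = c'de + cd'e + be + bc'd' + a'bd' + a'bc' + ab'd' + ab'c'  |cover|=8

8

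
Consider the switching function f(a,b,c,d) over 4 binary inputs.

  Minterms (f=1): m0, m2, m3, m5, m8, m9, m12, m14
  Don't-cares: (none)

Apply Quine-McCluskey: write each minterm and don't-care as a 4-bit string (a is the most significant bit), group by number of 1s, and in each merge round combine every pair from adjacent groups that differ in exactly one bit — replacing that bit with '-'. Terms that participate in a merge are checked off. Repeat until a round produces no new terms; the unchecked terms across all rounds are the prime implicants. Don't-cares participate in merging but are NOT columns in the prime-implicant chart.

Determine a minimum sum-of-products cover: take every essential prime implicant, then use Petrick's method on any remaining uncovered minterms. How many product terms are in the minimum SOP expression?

size-2^0 implicants → 0000(✓)  0010(✓)  0011(✓)  0101  1000(✓)  1001(✓)  1100(✓)  1110(✓)
size-2^1 implicants → -000  00-0  001-  1-00  100-  11-0
Unchecked terms (primes): -000, 00-0, 001-, 0101, 1-00, 100-, 11-0
Minterm coverage:
  m0 ⊆ -000,00-0
  m2 ⊆ 00-0,001-
  m3 ⊆ 001- [E]
  m5 ⊆ 0101 [E]
  m8 ⊆ -000,1-00,100-
  m9 ⊆ 100- [E]
  m12 ⊆ 1-00,11-0
  m14 ⊆ 11-0 [E]
E = {001-, 0101, 100-, 11-0}
Petrick residual → -000
Cover = b'c'd' + a'b'c + a'bc'd + ab'c' + abd'  |cover|=5

5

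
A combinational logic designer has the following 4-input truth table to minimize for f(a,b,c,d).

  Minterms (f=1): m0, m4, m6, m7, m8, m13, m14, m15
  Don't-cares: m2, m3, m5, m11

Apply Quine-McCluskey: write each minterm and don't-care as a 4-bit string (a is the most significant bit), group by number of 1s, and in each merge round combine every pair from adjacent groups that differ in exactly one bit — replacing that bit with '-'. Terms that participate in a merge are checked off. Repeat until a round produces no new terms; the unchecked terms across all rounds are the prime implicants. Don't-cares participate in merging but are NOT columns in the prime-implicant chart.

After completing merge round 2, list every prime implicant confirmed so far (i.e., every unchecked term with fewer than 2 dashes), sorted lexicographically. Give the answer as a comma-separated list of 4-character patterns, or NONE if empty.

-000

[col 0] 0000*, 0010*, 0011*, 0100*, 0101*, 0110*, 0111*, 1000*, 1011*, 1101*, 1110*, 1111*
[col 1] -000, -011*, -101*, -110*, -111*, 0-00*, 0-10*, 0-11*, 00-0*, 001-*, 01-0*, 01-1*, 010-*, 011-*, 1-11*, 11-1*, 111-*
[col 2] --11, -1-1, -11-, 0--0, 0-1-, 01--
Prime implicants: --11, -000, -1-1, -11-, 0--0, 0-1-, 01--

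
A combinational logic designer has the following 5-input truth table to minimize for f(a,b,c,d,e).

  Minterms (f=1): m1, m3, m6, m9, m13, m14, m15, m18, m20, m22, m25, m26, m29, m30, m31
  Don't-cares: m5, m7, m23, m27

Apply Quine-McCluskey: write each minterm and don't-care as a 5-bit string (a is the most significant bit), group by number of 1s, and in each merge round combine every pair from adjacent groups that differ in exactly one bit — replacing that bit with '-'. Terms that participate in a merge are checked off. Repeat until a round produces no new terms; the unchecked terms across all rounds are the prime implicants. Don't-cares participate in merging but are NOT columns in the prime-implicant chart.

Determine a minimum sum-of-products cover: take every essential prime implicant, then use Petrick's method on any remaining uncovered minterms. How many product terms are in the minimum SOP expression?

[col 0] 00001*, 00011*, 00101*, 00110*, 00111*, 01001*, 01101*, 01110*, 01111*, 10010*, 10100*, 10110*, 10111*, 11001*, 11010*, 11011*, 11101*, 11110*, 11111*
[col 1] -0110*, -0111*, -1001*, -1101*, -1110*, -1111*, 0-001*, 0-101*, 0-110*, 0-111*, 00-01*, 00-11*, 000-1*, 001-1*, 0011-*, 01-01*, 011-1*, 0111-*, 1-010*, 1-110*, 1-111*, 10-10*, 101-0, 1011-*, 11-01*, 11-10*, 11-11*, 110-1*, 1101-*, 111-1*, 1111-*
[col 2] --110*, --111*, -011-*, -1-01, -11-1, -111-*, 0--01, 0-1-1, 0-11-*, 00--1, 1--10, 1-11-*, 11--1, 11-1-
[col 3] --11-
Prime implicants: --11-, -1-01, -11-1, 0--01, 0-1-1, 00--1, 1--10, 101-0, 11--1, 11-1-
PI chart (minterm → PIs covering it):
  1 | 0--01,00--1
  3 | 00--1  (sole → essential)
  6 | --11-  (sole → essential)
  9 | -1-01,0--01
  13 | -1-01,-11-1,0--01,0-1-1
  14 | --11-  (sole → essential)
  15 | --11-,-11-1,0-1-1
  18 | 1--10  (sole → essential)
  20 | 101-0  (sole → essential)
  22 | --11-,1--10,101-0
  25 | -1-01,11--1
  26 | 1--10,11-1-
  29 | -1-01,-11-1,11--1
  30 | --11-,1--10,11-1-
  31 | --11-,-11-1,11--1,11-1-
Essential prime implicants: --11-, 00--1, 1--10, 101-0
Petrick residual → -1-01
Minimum SOP uses 5 PIs: cd + bd'e + a'b'e + ade' + ab'ce'

5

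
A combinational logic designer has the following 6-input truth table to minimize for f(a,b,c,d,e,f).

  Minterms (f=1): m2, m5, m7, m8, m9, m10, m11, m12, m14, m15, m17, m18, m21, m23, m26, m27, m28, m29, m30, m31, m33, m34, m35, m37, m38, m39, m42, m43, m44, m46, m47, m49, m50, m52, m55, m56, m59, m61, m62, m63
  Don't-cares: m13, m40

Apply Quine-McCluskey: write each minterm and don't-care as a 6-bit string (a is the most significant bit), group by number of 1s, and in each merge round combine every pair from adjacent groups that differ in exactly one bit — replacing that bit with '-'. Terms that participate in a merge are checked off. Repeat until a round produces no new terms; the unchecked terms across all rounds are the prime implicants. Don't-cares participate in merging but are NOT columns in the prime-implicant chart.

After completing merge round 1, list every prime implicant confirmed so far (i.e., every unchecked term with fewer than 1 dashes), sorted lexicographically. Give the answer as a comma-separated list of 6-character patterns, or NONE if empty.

110100

[col 0] 000010*, 000101*, 000111*, 001000*, 001001*, 001010*, 001011*, 001100*, 001101*, 001110*, 001111*, 010001*, 010010*, 010101*, 010111*, 011010*, 011011*, 011100*, 011101*, 011110*, 011111*, 100001*, 100010*, 100011*, 100101*, 100110*, 100111*, 101000*, 101010*, 101011*, 101100*, 101110*, 101111*, 110001*, 110010*, 110100, 110111*, 111000*, 111011*, 111101*, 111110*, 111111*
[col 1] -00010*, -00101*, -00111*, -01000*, -01010*, -01011*, -01100*, -01110*, -01111*, -10001, -10010*, -10111*, -11011*, -11101*, -11110*, -11111*, 0-0010*, 0-0101*, 0-0111*, 0-1010*, 0-1011*, 0-1100*, 0-1101*, 0-1110*, 0-1111*, 00-010*, 00-101*, 00-111*, 0001-1*, 001-00*, 001-01*, 001-10*, 001-11*, 0010-0*, 0010-1*, 00100-*, 00101-*, 0011-0*, 0011-1*, 00110-*, 00111-*, 01-010*, 01-101*, 01-111*, 010-01, 0101-1*, 011-10*, 011-11*, 01101-*, 0111-0*, 0111-1*, 01110-*, 01111-*, 1-0001, 1-0010*, 1-0111*, 1-1000, 1-1011*, 1-1110*, 1-1111*, 10-010*, 10-011*, 10-110*, 10-111*, 100-01*, 100-10*, 100-11*, 1000-1*, 10001-*, 1001-1*, 10011-*, 101-00*, 101-10*, 101-11*, 1010-0*, 10101-*, 1011-0*, 10111-*, 11-111*, 111-11*, 1111-1*, 11111-*
[col 2] --0010, --0111*, --1011*, --1110*, --1111*, -0-010, -0-111*, -001-1, -01-00*, -01-10*, -01-11*, -010-0*, -0101-*, -011-0*, -0111-*, -1-111*, -11-11*, -111-1, -1111-*, 0--010, 0--101*, 0--111*, 0-01-1*, 0-1-10*, 0-1-11*, 0-101-*, 0-11-0*, 0-11-1*, 0-110-*, 0-111-*, 00-1-1*, 001--0*, 001--1*, 001-0-*, 001-1-*, 0010--*, 0011--*, 01-1-1*, 011-1-*, 0111--*, 1--111*, 1-1-11*, 1-111-*, 10--10*, 10--11*, 10-01-*, 10-11-*, 100--1, 100-1-*, 101--0*, 101-1-*
[col 3] ---111, --1-11, --111-, -01--0, -01-1-, 0--1-1, 0-1-1-, 0-11--, 001---, 10--1-
Prime implicants: ---111, --0010, --1-11, --111-, -0-010, -001-1, -01--0, -01-1-, -10001, -111-1, 0--010, 0--1-1, 0-1-1-, 0-11--, 001---, 010-01, 1-0001, 1-1000, 10--1-, 100--1, 110100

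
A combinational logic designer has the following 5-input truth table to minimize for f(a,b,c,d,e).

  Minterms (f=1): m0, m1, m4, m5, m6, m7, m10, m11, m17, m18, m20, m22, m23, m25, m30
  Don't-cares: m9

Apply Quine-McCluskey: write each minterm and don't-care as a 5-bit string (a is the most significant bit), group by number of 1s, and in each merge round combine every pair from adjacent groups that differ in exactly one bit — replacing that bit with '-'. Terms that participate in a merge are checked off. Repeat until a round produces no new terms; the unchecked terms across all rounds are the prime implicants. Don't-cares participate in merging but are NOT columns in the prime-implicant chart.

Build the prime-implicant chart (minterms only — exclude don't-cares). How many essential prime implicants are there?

7

size-2^0 implicants → 00000(✓)  00001(✓)  00100(✓)  00101(✓)  00110(✓)  00111(✓)  01001(✓)  01010(✓)  01011(✓)  10001(✓)  10010(✓)  10100(✓)  10110(✓)  10111(✓)  11001(✓)  11110(✓)
size-2^1 implicants → -0001(✓)  -0100(✓)  -0110(✓)  -0111(✓)  -1001(✓)  0-001(✓)  00-00(✓)  00-01(✓)  0000-(✓)  001-0(✓)  001-1(✓)  0010-(✓)  0011-(✓)  010-1  0101-  1-001(✓)  1-110  10-10  101-0(✓)  1011-(✓)
size-2^2 implicants → --001  -01-0  -011-  00-0-  001--
Unchecked terms (primes): --001, -01-0, -011-, 00-0-, 001--, 010-1, 0101-, 1-110, 10-10
Minterm coverage:
  m0 ⊆ 00-0- [E]
  m1 ⊆ --001,00-0-
  m4 ⊆ -01-0,00-0-,001--
  m5 ⊆ 00-0-,001--
  m6 ⊆ -01-0,-011-,001--
  m7 ⊆ -011-,001--
  m10 ⊆ 0101- [E]
  m11 ⊆ 010-1,0101-
  m17 ⊆ --001 [E]
  m18 ⊆ 10-10 [E]
  m20 ⊆ -01-0 [E]
  m22 ⊆ -01-0,-011-,1-110,10-10
  m23 ⊆ -011- [E]
  m25 ⊆ --001 [E]
  m30 ⊆ 1-110 [E]
E = {--001, -01-0, -011-, 00-0-, 0101-, 1-110, 10-10}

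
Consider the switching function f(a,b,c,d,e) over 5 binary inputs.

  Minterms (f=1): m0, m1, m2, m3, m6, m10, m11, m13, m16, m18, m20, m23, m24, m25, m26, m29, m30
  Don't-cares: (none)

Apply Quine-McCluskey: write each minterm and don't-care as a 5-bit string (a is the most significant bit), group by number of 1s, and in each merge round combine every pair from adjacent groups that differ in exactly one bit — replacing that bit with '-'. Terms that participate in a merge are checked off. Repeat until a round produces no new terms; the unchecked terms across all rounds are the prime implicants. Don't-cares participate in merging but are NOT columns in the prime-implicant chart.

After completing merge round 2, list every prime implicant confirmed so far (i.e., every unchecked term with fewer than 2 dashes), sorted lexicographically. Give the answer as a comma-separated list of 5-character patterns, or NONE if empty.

[col 0] 00000*, 00001*, 00010*, 00011*, 00110*, 01010*, 01011*, 01101*, 10000*, 10010*, 10100*, 10111, 11000*, 11001*, 11010*, 11101*, 11110*
[col 1] -0000*, -0010*, -1010*, -1101, 0-010*, 0-011*, 00-10, 000-0*, 000-1*, 0000-*, 0001-*, 0101-*, 1-000*, 1-010*, 10-00, 100-0*, 11-01, 11-10, 110-0*, 1100-
[col 2] --010, -00-0, 0-01-, 000--, 1-0-0
Prime implicants: --010, -00-0, -1101, 0-01-, 00-10, 000--, 1-0-0, 10-00, 10111, 11-01, 11-10, 1100-

-1101, 00-10, 10-00, 10111, 11-01, 11-10, 1100-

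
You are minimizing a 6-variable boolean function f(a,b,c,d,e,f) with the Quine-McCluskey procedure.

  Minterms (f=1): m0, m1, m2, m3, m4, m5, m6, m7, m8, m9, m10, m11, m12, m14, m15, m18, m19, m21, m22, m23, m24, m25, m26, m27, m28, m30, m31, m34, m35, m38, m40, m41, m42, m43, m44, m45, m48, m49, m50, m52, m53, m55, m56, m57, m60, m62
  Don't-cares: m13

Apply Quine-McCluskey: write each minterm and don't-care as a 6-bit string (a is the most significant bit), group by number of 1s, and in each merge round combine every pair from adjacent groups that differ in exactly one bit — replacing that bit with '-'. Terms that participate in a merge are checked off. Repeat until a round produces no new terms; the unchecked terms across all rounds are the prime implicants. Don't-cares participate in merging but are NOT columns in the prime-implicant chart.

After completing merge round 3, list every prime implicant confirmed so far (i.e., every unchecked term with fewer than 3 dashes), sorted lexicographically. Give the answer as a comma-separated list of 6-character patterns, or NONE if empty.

--0010, -00-10, -101-1, -111-0, 0-01-1, 11--00, 11-00-, 110-0-, 1100-0

Round 0: 000000✓ 000001✓ 000010✓ 000011✓ 000100✓ 000101✓ 000110✓ 000111✓ 001000✓ 001001✓ 001010✓ 001011✓ 001100✓ 001101✓ 001110✓ 001111✓ 010010✓ 010011✓ 010101✓ 010110✓ 010111✓ 011000✓ 011001✓ 011010✓ 011011✓ 011100✓ 011110✓ 011111✓ 100010✓ 100011✓ 100110✓ 101000✓ 101001✓ 101010✓ 101011✓ 101100✓ 101101✓ 110000✓ 110001✓ 110010✓ 110100✓ 110101✓ 110111✓ 111000✓ 111001✓ 111100✓ 111110✓
Round 1: -00010✓ -00011✓ -00110✓ -01000✓ -01001✓ -01010✓ -01011✓ -01100✓ -01101✓ -10010✓ -10101✓ -10111✓ -11000✓ -11001✓ -11100✓ -11110✓ 0-0010✓ 0-0011✓ 0-0101✓ 0-0110✓ 0-0111✓ 0-1000✓ 0-1001✓ 0-1010✓ 0-1011✓ 0-1100✓ 0-1110✓ 0-1111✓ 00-000✓ 00-001✓ 00-010✓ 00-011✓ 00-100✓ 00-101✓ 00-110✓ 00-111✓ 000-00✓ 000-01✓ 000-10✓ 000-11✓ 0000-0✓ 0000-1✓ 00000-✓ 00001-✓ 0001-0✓ 0001-1✓ 00010-✓ 00011-✓ 001-00✓ 001-01✓ 001-10✓ 001-11✓ 0010-0✓ 0010-1✓ 00100-✓ 00101-✓ 0011-0✓ 0011-1✓ 00110-✓ 00111-✓ 01-010✓ 01-011✓ 01-110✓ 01-111✓ 010-10✓ 010-11✓ 01001-✓ 0101-1✓ 01011-✓ 011-00✓ 011-10✓ 011-11✓ 0110-0✓ 0110-1✓ 01100-✓ 01101-✓ 0111-0✓ 01111-✓ 1-0010✓ 1-1000✓ 1-1001✓ 1-1100✓ 10-010✓ 10-011✓ 100-10✓ 10001-✓ 101-00✓ 101-01✓ 1010-0✓ 1010-1✓ 10100-✓ 10101-✓ 10110-✓ 11-000✓ 11-001✓ 11-100✓ 110-00✓ 110-01✓ 1100-0 11000-✓ 1101-1✓ 11010-✓ 111-00✓ 11100-✓ 1111-0✓
Round 2: --0010 --1000✓ --1001✓ --1100✓ -0-010✓ -0-011✓ -00-10 -0001-✓ -01-00✓ -01-01✓ -010-0✓ -010-1✓ -0100-✓ -0101-✓ -0110-✓ -101-1 -11-00✓ -1100-✓ -111-0 0--010✓ 0--011✓ 0--110✓ 0--111✓ 0-0-10✓ 0-0-11✓ 0-001-✓ 0-01-1 0-011-✓ 0-1-00✓ 0-1-10✓ 0-1-11✓ 0-10-0✓ 0-10-1✓ 0-100-✓ 0-101-✓ 0-11-0✓ 0-111-✓ 00--00✓ 00--01✓ 00--10✓ 00--11✓ 00-0-0✓ 00-0-1✓ 00-00-✓ 00-01-✓ 00-1-0✓ 00-1-1✓ 00-10-✓ 00-11-✓ 000--0✓ 000--1✓ 000-0-✓ 000-1-✓ 0000--✓ 0001--✓ 001--0✓ 001--1✓ 001-0-✓ 001-1-✓ 0010--✓ 0011--✓ 01--10✓ 01--11✓ 01-01-✓ 01-11-✓ 010-1-✓ 011--0✓ 011-1-✓ 0110--✓ 1-1-00✓ 1-100-✓ 10-01-✓ 101-0-✓ 1010--✓ 11--00 11-00- 110-0-
Round 3: --1-00 --100- -0-01- -01-0- -010-- 0---10✓ 0---11✓ 0--01-✓ 0--11-✓ 0-0-1-✓ 0-1--0 0-1-1-✓ 0-10-- 00---0✓ 00---1✓ 00--0-✓ 00--1-✓ 00-0--✓ 00-1--✓ 000---✓ 001---✓ 01--1-✓
Round 4: 0---1- 00----
PIs = {--0010, --1-00, --100-, -0-01-, -00-10, -01-0-, -010--, -101-1, -111-0, 0---1-, 0-01-1, 0-1--0, 0-10--, 00----, 11--00, 11-00-, 110-0-, 1100-0}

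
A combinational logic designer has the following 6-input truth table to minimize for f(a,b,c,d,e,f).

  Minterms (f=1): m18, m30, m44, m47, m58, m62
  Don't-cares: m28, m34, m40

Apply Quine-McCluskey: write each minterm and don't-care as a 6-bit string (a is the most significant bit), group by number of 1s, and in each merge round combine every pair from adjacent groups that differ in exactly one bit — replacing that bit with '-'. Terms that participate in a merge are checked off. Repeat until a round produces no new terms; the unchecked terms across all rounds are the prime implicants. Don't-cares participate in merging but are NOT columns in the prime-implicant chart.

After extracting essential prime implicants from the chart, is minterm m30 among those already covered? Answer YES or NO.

[col 0] 010010, 011100*, 011110*, 100010, 101000*, 101100*, 101111, 111010*, 111110*
[col 1] -11110, 0111-0, 101-00, 111-10
Prime implicants: -11110, 010010, 0111-0, 100010, 101-00, 101111, 111-10
PI chart (minterm → PIs covering it):
  18 | 010010  (sole → essential)
  30 | -11110,0111-0
  44 | 101-00  (sole → essential)
  47 | 101111  (sole → essential)
  58 | 111-10  (sole → essential)
  62 | -11110,111-10
Essential prime implicants: 010010, 101-00, 101111, 111-10

NO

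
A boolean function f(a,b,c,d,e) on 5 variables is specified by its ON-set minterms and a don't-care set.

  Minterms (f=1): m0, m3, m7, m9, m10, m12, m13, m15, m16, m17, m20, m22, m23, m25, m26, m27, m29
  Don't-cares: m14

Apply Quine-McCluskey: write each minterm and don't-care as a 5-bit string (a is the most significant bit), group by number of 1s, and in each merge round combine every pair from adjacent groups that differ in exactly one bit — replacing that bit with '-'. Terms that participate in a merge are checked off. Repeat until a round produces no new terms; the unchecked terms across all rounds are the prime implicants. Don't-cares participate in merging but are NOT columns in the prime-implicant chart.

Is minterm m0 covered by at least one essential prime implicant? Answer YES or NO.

Round 0: 00000✓ 00011✓ 00111✓ 01001✓ 01010✓ 01100✓ 01101✓ 01110✓ 01111✓ 10000✓ 10001✓ 10100✓ 10110✓ 10111✓ 11001✓ 11010✓ 11011✓ 11101✓
Round 1: -0000 -0111 -1001✓ -1010 -1101✓ 0-111 00-11 01-01✓ 01-10 011-0✓ 011-1✓ 0110-✓ 0111-✓ 1-001 10-00 1000- 101-0 1011- 11-01✓ 110-1 1101-
Round 2: -1-01 011--
PIs = {-0000, -0111, -1-01, -1010, 0-111, 00-11, 01-10, 011--, 1-001, 10-00, 1000-, 101-0, 1011-, 110-1, 1101-}
Coverage chart:
  m0: -0000 ←essential
  m3: 00-11 ←essential
  m7: -0111,0-111,00-11
  m9: -1-01 ←essential
  m10: -1010,01-10
  m12: 011-- ←essential
  m13: -1-01,011--
  m15: 0-111,011--
  m16: -0000,10-00,1000-
  m17: 1-001,1000-
  m20: 10-00,101-0
  m22: 101-0,1011-
  m23: -0111,1011-
  m25: -1-01,1-001,110-1
  m26: -1010,1101-
  m27: 110-1,1101-
  m29: -1-01 ←essential
Essential: -0000, -1-01, 00-11, 011--

YES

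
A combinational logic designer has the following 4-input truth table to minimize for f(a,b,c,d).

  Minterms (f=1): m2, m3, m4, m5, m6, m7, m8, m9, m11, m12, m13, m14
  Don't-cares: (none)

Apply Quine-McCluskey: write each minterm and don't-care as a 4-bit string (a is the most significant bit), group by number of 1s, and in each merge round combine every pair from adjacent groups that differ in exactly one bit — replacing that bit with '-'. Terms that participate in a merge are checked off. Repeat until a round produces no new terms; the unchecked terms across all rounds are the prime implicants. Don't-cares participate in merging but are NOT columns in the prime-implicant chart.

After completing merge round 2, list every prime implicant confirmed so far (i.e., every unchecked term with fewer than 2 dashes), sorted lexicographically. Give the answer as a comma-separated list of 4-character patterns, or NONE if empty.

-011, 10-1

[col 0] 0010*, 0011*, 0100*, 0101*, 0110*, 0111*, 1000*, 1001*, 1011*, 1100*, 1101*, 1110*
[col 1] -011, -100*, -101*, -110*, 0-10*, 0-11*, 001-*, 01-0*, 01-1*, 010-*, 011-*, 1-00*, 1-01*, 10-1, 100-*, 11-0*, 110-*
[col 2] -1-0, -10-, 0-1-, 01--, 1-0-
Prime implicants: -011, -1-0, -10-, 0-1-, 01--, 1-0-, 10-1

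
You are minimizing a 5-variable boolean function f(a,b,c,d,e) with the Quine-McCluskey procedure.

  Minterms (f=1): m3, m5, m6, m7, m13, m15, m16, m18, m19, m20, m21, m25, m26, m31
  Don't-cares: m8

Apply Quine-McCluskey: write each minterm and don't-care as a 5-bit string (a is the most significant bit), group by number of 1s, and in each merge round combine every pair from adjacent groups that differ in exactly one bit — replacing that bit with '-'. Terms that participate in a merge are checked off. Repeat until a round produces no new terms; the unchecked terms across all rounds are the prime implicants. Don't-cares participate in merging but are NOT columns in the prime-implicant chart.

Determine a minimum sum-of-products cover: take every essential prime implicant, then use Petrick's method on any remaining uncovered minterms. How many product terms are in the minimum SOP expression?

8

[col 0] 00011*, 00101*, 00110*, 00111*, 01000, 01101*, 01111*, 10000*, 10010*, 10011*, 10100*, 10101*, 11001, 11010*, 11111*
[col 1] -0011, -0101, -1111, 0-101*, 0-111*, 00-11, 001-1*, 0011-, 011-1*, 1-010, 10-00, 100-0, 1001-, 1010-
[col 2] 0-1-1
Prime implicants: -0011, -0101, -1111, 0-1-1, 00-11, 0011-, 01000, 1-010, 10-00, 100-0, 1001-, 1010-, 11001
PI chart (minterm → PIs covering it):
  3 | -0011,00-11
  5 | -0101,0-1-1
  6 | 0011-  (sole → essential)
  7 | 0-1-1,00-11,0011-
  13 | 0-1-1  (sole → essential)
  15 | -1111,0-1-1
  16 | 10-00,100-0
  18 | 1-010,100-0,1001-
  19 | -0011,1001-
  20 | 10-00,1010-
  21 | -0101,1010-
  25 | 11001  (sole → essential)
  26 | 1-010  (sole → essential)
  31 | -1111  (sole → essential)
Essential prime implicants: -1111, 0-1-1, 0011-, 1-010, 11001
Petrick residual → -0011, -0101, 10-00
Minimum SOP uses 8 PIs: b'c'de + b'cd'e + bcde + a'ce + a'b'cd + ac'de' + ab'd'e' + abc'd'e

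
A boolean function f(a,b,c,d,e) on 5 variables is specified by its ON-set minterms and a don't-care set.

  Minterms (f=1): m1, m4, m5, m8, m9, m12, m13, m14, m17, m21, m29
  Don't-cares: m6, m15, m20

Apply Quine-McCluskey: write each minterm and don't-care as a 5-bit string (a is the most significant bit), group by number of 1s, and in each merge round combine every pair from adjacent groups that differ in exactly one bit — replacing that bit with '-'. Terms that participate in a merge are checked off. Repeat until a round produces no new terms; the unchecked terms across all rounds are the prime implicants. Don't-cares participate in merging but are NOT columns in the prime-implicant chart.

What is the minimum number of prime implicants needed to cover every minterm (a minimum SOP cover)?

4

Round 0: 00001✓ 00100✓ 00101✓ 00110✓ 01000✓ 01001✓ 01100✓ 01101✓ 01110✓ 01111✓ 10001✓ 10100✓ 10101✓ 11101✓
Round 1: -0001✓ -0100✓ -0101✓ -1101✓ 0-001✓ 0-100✓ 0-101✓ 0-110✓ 00-01✓ 001-0✓ 0010-✓ 01-00✓ 01-01✓ 0100-✓ 011-0✓ 011-1✓ 0110-✓ 0111-✓ 1-101✓ 10-01✓ 1010-✓
Round 2: --101 -0-01 -010- 0--01 0-1-0 0-10- 01-0- 011--
PIs = {--101, -0-01, -010-, 0--01, 0-1-0, 0-10-, 01-0-, 011--}
Coverage chart:
  m1: -0-01,0--01
  m4: -010-,0-1-0,0-10-
  m5: --101,-0-01,-010-,0--01,0-10-
  m8: 01-0- ←essential
  m9: 0--01,01-0-
  m12: 0-1-0,0-10-,01-0-,011--
  m13: --101,0--01,0-10-,01-0-,011--
  m14: 0-1-0,011--
  m17: -0-01 ←essential
  m21: --101,-0-01,-010-
  m29: --101 ←essential
Essential: --101, -0-01, 01-0-
Petrick residual → 0-1-0
Min cover (4 terms): cd'e + b'd'e + a'ce' + a'bd'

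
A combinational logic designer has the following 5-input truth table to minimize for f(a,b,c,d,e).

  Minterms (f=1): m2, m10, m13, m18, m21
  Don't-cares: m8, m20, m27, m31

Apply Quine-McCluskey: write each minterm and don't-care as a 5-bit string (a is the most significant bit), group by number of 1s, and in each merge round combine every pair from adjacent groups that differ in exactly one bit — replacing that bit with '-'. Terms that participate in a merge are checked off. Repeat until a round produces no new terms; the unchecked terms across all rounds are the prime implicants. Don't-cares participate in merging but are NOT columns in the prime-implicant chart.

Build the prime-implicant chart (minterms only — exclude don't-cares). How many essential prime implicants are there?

size-2^0 implicants → 00010(✓)  01000(✓)  01010(✓)  01101  10010(✓)  10100(✓)  10101(✓)  11011(✓)  11111(✓)
size-2^1 implicants → -0010  0-010  010-0  1010-  11-11
Unchecked terms (primes): -0010, 0-010, 010-0, 01101, 1010-, 11-11
Minterm coverage:
  m2 ⊆ -0010,0-010
  m10 ⊆ 0-010,010-0
  m13 ⊆ 01101 [E]
  m18 ⊆ -0010 [E]
  m21 ⊆ 1010- [E]
E = {-0010, 01101, 1010-}

3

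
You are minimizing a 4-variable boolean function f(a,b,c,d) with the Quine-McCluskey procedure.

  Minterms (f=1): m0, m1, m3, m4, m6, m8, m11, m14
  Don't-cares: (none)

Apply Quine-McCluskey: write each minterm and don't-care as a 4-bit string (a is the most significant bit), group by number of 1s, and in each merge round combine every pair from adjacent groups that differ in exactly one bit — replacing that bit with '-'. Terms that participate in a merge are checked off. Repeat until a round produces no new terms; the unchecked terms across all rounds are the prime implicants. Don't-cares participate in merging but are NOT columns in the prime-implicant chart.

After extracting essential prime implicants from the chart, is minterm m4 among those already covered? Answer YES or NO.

Round 0: 0000✓ 0001✓ 0011✓ 0100✓ 0110✓ 1000✓ 1011✓ 1110✓
Round 1: -000 -011 -110 0-00 00-1 000- 01-0
PIs = {-000, -011, -110, 0-00, 00-1, 000-, 01-0}
Coverage chart:
  m0: -000,0-00,000-
  m1: 00-1,000-
  m3: -011,00-1
  m4: 0-00,01-0
  m6: -110,01-0
  m8: -000 ←essential
  m11: -011 ←essential
  m14: -110 ←essential
Essential: -000, -011, -110

NO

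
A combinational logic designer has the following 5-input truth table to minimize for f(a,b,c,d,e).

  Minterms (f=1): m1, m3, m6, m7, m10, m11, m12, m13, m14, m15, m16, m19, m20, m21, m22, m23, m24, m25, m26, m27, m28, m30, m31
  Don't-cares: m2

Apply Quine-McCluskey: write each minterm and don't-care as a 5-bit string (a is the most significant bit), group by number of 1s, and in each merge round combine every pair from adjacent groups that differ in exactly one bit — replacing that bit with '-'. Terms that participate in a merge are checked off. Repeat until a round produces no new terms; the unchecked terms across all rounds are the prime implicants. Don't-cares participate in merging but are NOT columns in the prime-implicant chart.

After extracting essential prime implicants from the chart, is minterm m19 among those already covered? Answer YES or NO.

size-2^0 implicants → 00001(✓)  00010(✓)  00011(✓)  00110(✓)  00111(✓)  01010(✓)  01011(✓)  01100(✓)  01101(✓)  01110(✓)  01111(✓)  10000(✓)  10011(✓)  10100(✓)  10101(✓)  10110(✓)  10111(✓)  11000(✓)  11001(✓)  11010(✓)  11011(✓)  11100(✓)  11110(✓)  11111(✓)
size-2^1 implicants → -0011(✓)  -0110(✓)  -0111(✓)  -1010(✓)  -1011(✓)  -1100(✓)  -1110(✓)  -1111(✓)  0-010(✓)  0-011(✓)  0-110(✓)  0-111(✓)  00-10(✓)  00-11(✓)  000-1  0001-(✓)  0011-(✓)  01-10(✓)  01-11(✓)  0101-(✓)  011-0(✓)  011-1(✓)  0110-(✓)  0111-(✓)  1-000(✓)  1-011(✓)  1-100(✓)  1-110(✓)  1-111(✓)  10-00(✓)  10-11(✓)  101-0(✓)  101-1(✓)  1010-(✓)  1011-(✓)  11-00(✓)  11-10(✓)  11-11(✓)  110-0(✓)  110-1(✓)  1100-(✓)  1101-(✓)  111-0(✓)  1111-(✓)
size-2^2 implicants → --011(✓)  --110(✓)  --111(✓)  -0-11(✓)  -011-(✓)  -1-10(✓)  -1-11(✓)  -101-(✓)  -11-0  -111-(✓)  0--10(✓)  0--11(✓)  0-01-(✓)  0-11-(✓)  00-1-(✓)  01-1-(✓)  011--  1--00  1--11(✓)  1-1-0  1-11-(✓)  101--  11--0  11-1-(✓)  110--
size-2^3 implicants → ---11  --11-  -1-1-  0--1-
Unchecked terms (primes): ---11, --11-, -1-1-, -11-0, 0--1-, 000-1, 011--, 1--00, 1-1-0, 101--, 11--0, 110--
Minterm coverage:
  m1 ⊆ 000-1 [E]
  m3 ⊆ ---11,0--1-,000-1
  m6 ⊆ --11-,0--1-
  m7 ⊆ ---11,--11-,0--1-
  m10 ⊆ -1-1-,0--1-
  m11 ⊆ ---11,-1-1-,0--1-
  m12 ⊆ -11-0,011--
  m13 ⊆ 011-- [E]
  m14 ⊆ --11-,-1-1-,-11-0,0--1-,011--
  m15 ⊆ ---11,--11-,-1-1-,0--1-,011--
  m16 ⊆ 1--00 [E]
  m19 ⊆ ---11 [E]
  m20 ⊆ 1--00,1-1-0,101--
  m21 ⊆ 101-- [E]
  m22 ⊆ --11-,1-1-0,101--
  m23 ⊆ ---11,--11-,101--
  m24 ⊆ 1--00,11--0,110--
  m25 ⊆ 110-- [E]
  m26 ⊆ -1-1-,11--0,110--
  m27 ⊆ ---11,-1-1-,110--
  m28 ⊆ -11-0,1--00,1-1-0,11--0
  m30 ⊆ --11-,-1-1-,-11-0,1-1-0,11--0
  m31 ⊆ ---11,--11-,-1-1-
E = {---11, 000-1, 011--, 1--00, 101--, 110--}

YES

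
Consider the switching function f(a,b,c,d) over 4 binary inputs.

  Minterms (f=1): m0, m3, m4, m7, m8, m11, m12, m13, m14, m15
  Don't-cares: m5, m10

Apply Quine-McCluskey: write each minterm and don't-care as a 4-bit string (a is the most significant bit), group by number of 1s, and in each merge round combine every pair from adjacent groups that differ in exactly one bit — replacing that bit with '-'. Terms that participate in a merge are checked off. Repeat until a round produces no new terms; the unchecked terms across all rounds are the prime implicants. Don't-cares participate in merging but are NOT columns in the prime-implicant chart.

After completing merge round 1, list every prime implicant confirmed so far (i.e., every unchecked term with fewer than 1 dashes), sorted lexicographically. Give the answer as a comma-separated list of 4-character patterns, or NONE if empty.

Round 0: 0000✓ 0011✓ 0100✓ 0101✓ 0111✓ 1000✓ 1010✓ 1011✓ 1100✓ 1101✓ 1110✓ 1111✓
Round 1: -000✓ -011✓ -100✓ -101✓ -111✓ 0-00✓ 0-11✓ 01-1✓ 010-✓ 1-00✓ 1-10✓ 1-11✓ 10-0✓ 101-✓ 11-0✓ 11-1✓ 110-✓ 111-✓
Round 2: --00 --11 -1-1 -10- 1--0 1-1- 11--
PIs = {--00, --11, -1-1, -10-, 1--0, 1-1-, 11--}

NONE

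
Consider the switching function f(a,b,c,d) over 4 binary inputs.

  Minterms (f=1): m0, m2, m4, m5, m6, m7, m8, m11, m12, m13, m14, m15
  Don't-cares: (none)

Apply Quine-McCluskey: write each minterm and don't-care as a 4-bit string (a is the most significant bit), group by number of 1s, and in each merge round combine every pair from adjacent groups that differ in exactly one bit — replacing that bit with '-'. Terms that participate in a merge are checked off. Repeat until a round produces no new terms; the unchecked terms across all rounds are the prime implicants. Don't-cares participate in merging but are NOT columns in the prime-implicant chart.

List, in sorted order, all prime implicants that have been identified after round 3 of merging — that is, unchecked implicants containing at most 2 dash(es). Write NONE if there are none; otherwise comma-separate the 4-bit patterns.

Round 0: 0000✓ 0010✓ 0100✓ 0101✓ 0110✓ 0111✓ 1000✓ 1011✓ 1100✓ 1101✓ 1110✓ 1111✓
Round 1: -000✓ -100✓ -101✓ -110✓ -111✓ 0-00✓ 0-10✓ 00-0✓ 01-0✓ 01-1✓ 010-✓ 011-✓ 1-00✓ 1-11 11-0✓ 11-1✓ 110-✓ 111-✓
Round 2: --00 -1-0✓ -1-1✓ -10-✓ -11-✓ 0--0 01--✓ 11--✓
Round 3: -1--
PIs = {--00, -1--, 0--0, 1-11}

--00, 0--0, 1-11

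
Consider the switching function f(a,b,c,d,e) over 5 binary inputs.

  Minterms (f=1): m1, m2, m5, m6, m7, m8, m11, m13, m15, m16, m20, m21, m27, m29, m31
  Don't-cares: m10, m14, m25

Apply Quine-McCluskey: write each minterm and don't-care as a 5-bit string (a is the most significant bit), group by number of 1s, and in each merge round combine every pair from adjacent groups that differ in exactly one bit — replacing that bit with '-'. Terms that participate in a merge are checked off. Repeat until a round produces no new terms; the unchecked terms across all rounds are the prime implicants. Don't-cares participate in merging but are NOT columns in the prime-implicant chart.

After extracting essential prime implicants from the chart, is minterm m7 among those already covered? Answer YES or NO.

size-2^0 implicants → 00001(✓)  00010(✓)  00101(✓)  00110(✓)  00111(✓)  01000(✓)  01010(✓)  01011(✓)  01101(✓)  01110(✓)  01111(✓)  10000(✓)  10100(✓)  10101(✓)  11001(✓)  11011(✓)  11101(✓)  11111(✓)
size-2^1 implicants → -0101(✓)  -1011(✓)  -1101(✓)  -1111(✓)  0-010(✓)  0-101(✓)  0-110(✓)  0-111(✓)  00-01  00-10(✓)  001-1(✓)  0011-(✓)  01-10(✓)  01-11(✓)  010-0  0101-(✓)  011-1(✓)  0111-(✓)  1-101(✓)  10-00  1010-  11-01(✓)  11-11(✓)  110-1(✓)  111-1(✓)
size-2^2 implicants → --101  -1-11  -11-1  0--10  0-1-1  0-11-  01-1-  11--1
Unchecked terms (primes): --101, -1-11, -11-1, 0--10, 0-1-1, 0-11-, 00-01, 01-1-, 010-0, 10-00, 1010-, 11--1
Minterm coverage:
  m1 ⊆ 00-01 [E]
  m2 ⊆ 0--10 [E]
  m5 ⊆ --101,0-1-1,00-01
  m6 ⊆ 0--10,0-11-
  m7 ⊆ 0-1-1,0-11-
  m8 ⊆ 010-0 [E]
  m11 ⊆ -1-11,01-1-
  m13 ⊆ --101,-11-1,0-1-1
  m15 ⊆ -1-11,-11-1,0-1-1,0-11-,01-1-
  m16 ⊆ 10-00 [E]
  m20 ⊆ 10-00,1010-
  m21 ⊆ --101,1010-
  m27 ⊆ -1-11,11--1
  m29 ⊆ --101,-11-1,11--1
  m31 ⊆ -1-11,-11-1,11--1
E = {0--10, 00-01, 010-0, 10-00}

NO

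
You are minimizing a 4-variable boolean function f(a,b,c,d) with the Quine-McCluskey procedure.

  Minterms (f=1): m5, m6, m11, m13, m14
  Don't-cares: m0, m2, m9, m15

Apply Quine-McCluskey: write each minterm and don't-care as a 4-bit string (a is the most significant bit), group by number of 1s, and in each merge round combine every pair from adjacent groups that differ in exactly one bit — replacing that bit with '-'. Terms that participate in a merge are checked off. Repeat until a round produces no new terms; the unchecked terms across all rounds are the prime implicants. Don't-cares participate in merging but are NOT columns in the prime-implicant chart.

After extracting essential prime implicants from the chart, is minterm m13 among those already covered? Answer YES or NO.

Round 0: 0000✓ 0010✓ 0101✓ 0110✓ 1001✓ 1011✓ 1101✓ 1110✓ 1111✓
Round 1: -101 -110 0-10 00-0 1-01✓ 1-11✓ 10-1✓ 11-1✓ 111-
Round 2: 1--1
PIs = {-101, -110, 0-10, 00-0, 1--1, 111-}
Coverage chart:
  m5: -101 ←essential
  m6: -110,0-10
  m11: 1--1 ←essential
  m13: -101,1--1
  m14: -110,111-
Essential: -101, 1--1

YES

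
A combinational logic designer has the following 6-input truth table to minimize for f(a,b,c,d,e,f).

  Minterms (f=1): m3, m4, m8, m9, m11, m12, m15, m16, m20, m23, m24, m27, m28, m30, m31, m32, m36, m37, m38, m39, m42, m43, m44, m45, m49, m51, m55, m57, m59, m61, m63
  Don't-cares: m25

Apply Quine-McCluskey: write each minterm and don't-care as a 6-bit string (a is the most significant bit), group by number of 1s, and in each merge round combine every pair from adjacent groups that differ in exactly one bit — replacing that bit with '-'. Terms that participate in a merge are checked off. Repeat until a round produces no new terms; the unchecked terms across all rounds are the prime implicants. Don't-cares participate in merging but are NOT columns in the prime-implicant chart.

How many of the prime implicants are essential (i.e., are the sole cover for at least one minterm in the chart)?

8

Round 0: 000011✓ 000100✓ 001000✓ 001001✓ 001011✓ 001100✓ 001111✓ 010000✓ 010100✓ 010111✓ 011000✓ 011001✓ 011011✓ 011100✓ 011110✓ 011111✓ 100000✓ 100100✓ 100101✓ 100110✓ 100111✓ 101010✓ 101011✓ 101100✓ 101101✓ 110001✓ 110011✓ 110111✓ 111001✓ 111011✓ 111101✓ 111111✓
Round 1: -00100✓ -01011✓ -01100✓ -10111✓ -11001✓ -11011✓ -11111✓ 0-0100✓ 0-1000✓ 0-1001✓ 0-1011✓ 0-1100✓ 0-1111✓ 00-011 00-100✓ 001-00✓ 001-11✓ 0010-1✓ 00100-✓ 01-000✓ 01-100✓ 01-111✓ 010-00✓ 011-00✓ 011-11✓ 0110-1✓ 01100-✓ 0111-0 01111- 1-0111 1-1011✓ 1-1101 10-100✓ 10-101✓ 100-00 1001-0✓ 1001-1✓ 10010-✓ 10011-✓ 10101- 10110-✓ 11-001✓ 11-011✓ 11-111✓ 110-11✓ 1100-1✓ 111-01✓ 111-11✓ 1110-1✓ 1111-1✓
Round 2: --1011 -0-100 -1-111 -11-11 -110-1 0--100 0-1-00 0-1-11 0-10-1 0-100- 01--00 10-10- 1001-- 11--11 11-0-1 111--1
PIs = {--1011, -0-100, -1-111, -11-11, -110-1, 0--100, 0-1-00, 0-1-11, 0-10-1, 0-100-, 00-011, 01--00, 0111-0, 01111-, 1-0111, 1-1101, 10-10-, 100-00, 1001--, 10101-, 11--11, 11-0-1, 111--1}
Coverage chart:
  m3: 00-011 ←essential
  m4: -0-100,0--100
  m8: 0-1-00,0-100-
  m9: 0-10-1,0-100-
  m11: --1011,0-1-11,0-10-1,00-011
  m12: -0-100,0--100,0-1-00
  m15: 0-1-11 ←essential
  m16: 01--00 ←essential
  m20: 0--100,01--00
  m23: -1-111 ←essential
  m24: 0-1-00,0-100-,01--00
  m27: --1011,-11-11,-110-1,0-1-11,0-10-1
  m28: 0--100,0-1-00,01--00,0111-0
  m30: 0111-0,01111-
  m31: -1-111,-11-11,0-1-11,01111-
  m32: 100-00 ←essential
  m36: -0-100,10-10-,100-00,1001--
  m37: 10-10-,1001--
  m38: 1001-- ←essential
  m39: 1-0111,1001--
  m42: 10101- ←essential
  m43: --1011,10101-
  m44: -0-100,10-10-
  m45: 1-1101,10-10-
  m49: 11-0-1 ←essential
  m51: 11--11,11-0-1
  m55: -1-111,1-0111,11--11
  m57: -110-1,11-0-1,111--1
  m59: --1011,-11-11,-110-1,11--11,11-0-1,111--1
  m61: 1-1101,111--1
  m63: -1-111,-11-11,11--11,111--1
Essential: -1-111, 0-1-11, 00-011, 01--00, 100-00, 1001--, 10101-, 11-0-1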